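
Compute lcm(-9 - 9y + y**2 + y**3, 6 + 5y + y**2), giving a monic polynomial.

-18 - 27y - 7y**2 + 3y**3 + y**4

By polynomial division,
  y**3 + y**2 - 9y - 9 = (y - 4)(y**2 + 5y + 6) + (5y + 15)
  y**2 + 5y + 6 = ((1/5)y + 2/5)(5y + 15) + (0)
Last nonzero remainder: 5y + 15. Dividing through by 5 gives the monic gcd y + 3.
Then lcm(f, g) = f·g / gcd(f, g); expanding and making the result monic gives the answer.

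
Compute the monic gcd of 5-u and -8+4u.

1

Apply the Euclidean algorithm:
  -u+5 = (-1/4)(4u-8) + (3)
  4u-8 = ((4/3)u-8/3)(3) + (0)
The last nonzero remainder is the constant 3, so the polynomials are coprime and gcd = 1.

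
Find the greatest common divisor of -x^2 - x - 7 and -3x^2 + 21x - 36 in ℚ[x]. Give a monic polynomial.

1

Apply the Euclidean algorithm:
  -x^2 - x - 7 = (1/3)(-3x^2 + 21x - 36) + (-8x + 5)
  -3x^2 + 21x - 36 = ((3/8)x - 153/64)(-8x + 5) + (-1539/64)
  -8x + 5 = ((512/1539)x - 320/1539)(-1539/64) + (0)
The last nonzero remainder is the constant -1539/64, so the polynomials are coprime and gcd = 1.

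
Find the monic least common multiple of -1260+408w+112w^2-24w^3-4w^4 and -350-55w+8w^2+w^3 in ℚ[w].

-22050+8085w+1969w^2-606w^3-80w^4+9w^5+w^6

Apply the Euclidean algorithm:
  -4w^4-24w^3+112w^2+408w-1260 = (-4w+8)(w^3+8w^2-55w-350) + (-172w^2-552w+1540)
  w^3+8w^2-55w-350 = (-(1/172)w-103/3698)(-172w^2-552w+1540) + (-(113568/1849)w-567840/1849)
  -172w^2-552w+1540 = ((79507/28392)w-20339/4056)(-(113568/1849)w-567840/1849) + (0)
Last nonzero remainder: -(113568/1849)w-567840/1849. Dividing through by -113568/1849 gives the monic gcd w+5.
Then lcm(f, g) = f·g / gcd(f, g); expanding and making the result monic gives the answer.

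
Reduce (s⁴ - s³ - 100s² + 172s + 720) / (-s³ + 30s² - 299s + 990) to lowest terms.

(-s³ - 8s² + 28s + 80)/(s² - 21s + 110)

Repeated division with remainder:
  s⁴ - s³ - 100s² + 172s + 720 = (-s - 29)(-s³ + 30s² - 299s + 990) + (471s² - 7509s + 29430)
  -s³ + 30s² - 299s + 990 = (-(1/471)s + 2207/73947)(471s² - 7509s + 29430) + (-(305760/24649)s + 2751840/24649)
  471s² - 7509s + 29430 = (-(3869893/101920)s + 2686741/10192)(-(305760/24649)s + 2751840/24649) + (0)
Last nonzero remainder: -(305760/24649)s + 2751840/24649. Dividing through by -305760/24649 gives the monic gcd s - 9.
Cancel s - 9 from numerator and denominator to get the reduced form.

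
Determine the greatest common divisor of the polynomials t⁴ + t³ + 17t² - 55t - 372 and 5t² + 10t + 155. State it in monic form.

Repeated division with remainder:
  t⁴ + t³ + 17t² - 55t - 372 = ((1/5)t² - (1/5)t - 12/5)(5t² + 10t + 155) + (0)
Last nonzero remainder: 5t² + 10t + 155. Dividing through by 5 gives the monic gcd t² + 2t + 31.

t² + 2t + 31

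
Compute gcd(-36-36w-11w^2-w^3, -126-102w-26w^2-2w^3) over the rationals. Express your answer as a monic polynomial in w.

Apply the Euclidean algorithm:
  -w^3-11w^2-36w-36 = (1/2)(-2w^3-26w^2-102w-126) + (2w^2+15w+27)
  -2w^3-26w^2-102w-126 = (-w-11/2)(2w^2+15w+27) + ((15/2)w+45/2)
  2w^2+15w+27 = ((4/15)w+6/5)((15/2)w+45/2) + (0)
Last nonzero remainder: (15/2)w+45/2. Dividing through by 15/2 gives the monic gcd w+3.

3+w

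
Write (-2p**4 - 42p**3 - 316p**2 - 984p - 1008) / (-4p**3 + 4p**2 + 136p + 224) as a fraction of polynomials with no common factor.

(p**3 + 19p**2 + 120p + 252)/(2p**2 - 6p - 56)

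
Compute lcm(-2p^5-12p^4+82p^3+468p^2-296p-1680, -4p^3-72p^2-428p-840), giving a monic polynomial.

p^6+12p^5-5p^4-480p^3-1256p^2+1728p+5040

Apply the Euclidean algorithm:
  -2p^5-12p^4+82p^3+468p^2-296p-1680 = ((1/2)p^2-6p+34)(-4p^3-72p^2-428p-840) + (768p^2+9216p+26880)
  -4p^3-72p^2-428p-840 = (-(1/192)p-1/32)(768p^2+9216p+26880) + (0)
Last nonzero remainder: 768p^2+9216p+26880. Dividing through by 768 gives the monic gcd p^2+12p+35.
Then lcm(f, g) = f·g / gcd(f, g); expanding and making the result monic gives the answer.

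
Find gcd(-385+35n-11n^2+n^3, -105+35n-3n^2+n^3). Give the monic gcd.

35+n^2

Repeated division with remainder:
  n^3-11n^2+35n-385 = (n^3-3n^2+35n-105) + (-8n^2-280)
  n^3-3n^2+35n-105 = (-(1/8)n+3/8)(-8n^2-280) + (0)
Last nonzero remainder: -8n^2-280. Dividing through by -8 gives the monic gcd n^2+35.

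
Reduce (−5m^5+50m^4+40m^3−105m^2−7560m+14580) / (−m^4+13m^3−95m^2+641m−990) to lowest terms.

(5m^3+5m^2−75m−810)/(m^2−2m+55)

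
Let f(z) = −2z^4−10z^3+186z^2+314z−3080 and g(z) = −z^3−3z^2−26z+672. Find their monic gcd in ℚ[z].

Apply the Euclidean algorithm:
  −2z^4−10z^3+186z^2+314z−3080 = (2z+4)(−z^3−3z^2−26z+672) + (250z^2−926z−5768)
  −z^3−3z^2−26z+672 = (−(1/250)z−419/15625)(250z^2−926z−5768) + (−(1154744/15625)z+8083208/15625)
  250z^2−926z−5768 = (−(1953125/577372)z−1609375/144343)(−(1154744/15625)z+8083208/15625) + (0)
Last nonzero remainder: −(1154744/15625)z+8083208/15625. Dividing through by −1154744/15625 gives the monic gcd z−7.

z−7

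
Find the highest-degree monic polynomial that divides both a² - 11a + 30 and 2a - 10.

a - 5

By polynomial division,
  a² - 11a + 30 = ((1/2)a - 3)(2a - 10) + (0)
Last nonzero remainder: 2a - 10. Dividing through by 2 gives the monic gcd a - 5.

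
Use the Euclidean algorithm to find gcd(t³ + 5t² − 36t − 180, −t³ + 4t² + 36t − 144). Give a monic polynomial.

Euclidean algorithm in ℚ[t]:
  t³ + 5t² − 36t − 180 = (−1)(−t³ + 4t² + 36t − 144) + (9t² − 324)
  −t³ + 4t² + 36t − 144 = (−(1/9)t + 4/9)(9t² − 324) + (0)
Last nonzero remainder: 9t² − 324. Dividing through by 9 gives the monic gcd t² − 36.

t² − 36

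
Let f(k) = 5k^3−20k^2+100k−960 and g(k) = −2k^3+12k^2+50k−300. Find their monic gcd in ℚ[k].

k−6

Euclidean algorithm in ℚ[k]:
  5k^3−20k^2+100k−960 = (−5/2)(−2k^3+12k^2+50k−300) + (10k^2+225k−1710)
  −2k^3+12k^2+50k−300 = (−(1/5)k+57/10)(10k^2+225k−1710) + (−(3149/2)k+9447)
  10k^2+225k−1710 = (−(20/3149)k−570/3149)(−(3149/2)k+9447) + (0)
Last nonzero remainder: −(3149/2)k+9447. Dividing through by −3149/2 gives the monic gcd k−6.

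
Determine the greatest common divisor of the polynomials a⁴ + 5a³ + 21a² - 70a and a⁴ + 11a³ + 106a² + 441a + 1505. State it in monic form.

Euclidean algorithm in ℚ[a]:
  a⁴ + 5a³ + 21a² - 70a = (a⁴ + 11a³ + 106a² + 441a + 1505) + (-6a³ - 85a² - 511a - 1505)
  a⁴ + 11a³ + 106a² + 441a + 1505 = (-(1/6)a + 19/36)(-6a³ - 85a² - 511a - 1505) + ((2365/36)a² + (16555/36)a + 82775/36)
  -6a³ - 85a² - 511a - 1505 = (-(216/2365)a - 36/55)((2365/36)a² + (16555/36)a + 82775/36) + (0)
Last nonzero remainder: (2365/36)a² + (16555/36)a + 82775/36. Dividing through by 2365/36 gives the monic gcd a² + 7a + 35.

a² + 7a + 35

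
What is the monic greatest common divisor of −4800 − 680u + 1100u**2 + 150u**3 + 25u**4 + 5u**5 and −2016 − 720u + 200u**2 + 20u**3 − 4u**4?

By polynomial division,
  5u**5 + 25u**4 + 150u**3 + 1100u**2 − 680u − 4800 = (−(5/4)u − 25/2)(−4u**4 + 20u**3 + 200u**2 − 720u − 2016) + (650u**3 + 2700u**2 − 12200u − 30000)
  −4u**4 + 20u**3 + 200u**2 − 720u − 2016 = (−(2/325)u + 238/4225)(650u**3 + 2700u**2 − 12200u − 30000) + (−(4592/169)u**2 − (36736/169)u − 55104/169)
  650u**3 + 2700u**2 − 12200u − 30000 = (−(54925/2296)u + 105625/1148)(−(4592/169)u**2 − (36736/169)u − 55104/169) + (0)
Last nonzero remainder: −(4592/169)u**2 − (36736/169)u − 55104/169. Dividing through by −4592/169 gives the monic gcd u**2 + 8u + 12.

12 + 8u + u**2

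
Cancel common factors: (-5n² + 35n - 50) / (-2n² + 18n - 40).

Repeated division with remainder:
  -5n² + 35n - 50 = (5/2)(-2n² + 18n - 40) + (-10n + 50)
  -2n² + 18n - 40 = ((1/5)n - 4/5)(-10n + 50) + (0)
Last nonzero remainder: -10n + 50. Dividing through by -10 gives the monic gcd n - 5.
Cancel n - 5 from numerator and denominator to get the reduced form.

(5n - 10)/(2n - 8)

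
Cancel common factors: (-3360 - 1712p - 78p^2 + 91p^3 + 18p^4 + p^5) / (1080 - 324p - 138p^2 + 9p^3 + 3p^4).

(-112 - 16p + 7p^2 + p^3)/(36 - 24p + 3p^2)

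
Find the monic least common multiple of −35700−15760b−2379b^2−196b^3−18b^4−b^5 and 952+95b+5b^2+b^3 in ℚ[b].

285600+161780b+34792b^2+3947b^3+340b^4+26b^5+b^6

Apply the Euclidean algorithm:
  −b^5−18b^4−196b^3−2379b^2−15760b−35700 = (−b^2−13b−36)(b^3+5b^2+95b+952) + (−12b^2+36b−1428)
  b^3+5b^2+95b+952 = (−(1/12)b−2/3)(−12b^2+36b−1428) + (0)
Last nonzero remainder: −12b^2+36b−1428. Dividing through by −12 gives the monic gcd b^2−3b+119.
Then lcm(f, g) = f·g / gcd(f, g); expanding and making the result monic gives the answer.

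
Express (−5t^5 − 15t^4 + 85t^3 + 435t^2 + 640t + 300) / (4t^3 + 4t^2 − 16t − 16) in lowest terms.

By polynomial division,
  −5t^5 − 15t^4 + 85t^3 + 435t^2 + 640t + 300 = (−(5/4)t^2 − (5/2)t + 75/4)(4t^3 + 4t^2 − 16t − 16) + (300t^2 + 900t + 600)
  4t^3 + 4t^2 − 16t − 16 = ((1/75)t − 2/75)(300t^2 + 900t + 600) + (0)
Last nonzero remainder: 300t^2 + 900t + 600. Dividing through by 300 gives the monic gcd t^2 + 3t + 2.
Cancel t^2 + 3t + 2 from numerator and denominator to get the reduced form.

(−5t^3 + 95t + 150)/(4t − 8)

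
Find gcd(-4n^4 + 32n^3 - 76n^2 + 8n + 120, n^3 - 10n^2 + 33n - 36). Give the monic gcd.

n - 3

Euclidean algorithm in ℚ[n]:
  -4n^4 + 32n^3 - 76n^2 + 8n + 120 = (-4n - 8)(n^3 - 10n^2 + 33n - 36) + (-24n^2 + 128n - 168)
  n^3 - 10n^2 + 33n - 36 = (-(1/24)n + 7/36)(-24n^2 + 128n - 168) + ((10/9)n - 10/3)
  -24n^2 + 128n - 168 = (-(108/5)n + 252/5)((10/9)n - 10/3) + (0)
Last nonzero remainder: (10/9)n - 10/3. Dividing through by 10/9 gives the monic gcd n - 3.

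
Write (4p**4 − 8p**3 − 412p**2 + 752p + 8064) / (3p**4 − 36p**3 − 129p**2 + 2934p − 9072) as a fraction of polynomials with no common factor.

By polynomial division,
  4p**4 − 8p**3 − 412p**2 + 752p + 8064 = (4/3)(3p**4 − 36p**3 − 129p**2 + 2934p − 9072) + (40p**3 − 240p**2 − 3160p + 20160)
  3p**4 − 36p**3 − 129p**2 + 2934p − 9072 = ((3/40)p − 9/20)(40p**3 − 240p**2 − 3160p + 20160) + (0)
Last nonzero remainder: 40p**3 − 240p**2 − 3160p + 20160. Dividing through by 40 gives the monic gcd p**3 − 6p**2 − 79p + 504.
Cancel p**3 − 6p**2 − 79p + 504 from numerator and denominator to get the reduced form.

(4p + 16)/(3p − 18)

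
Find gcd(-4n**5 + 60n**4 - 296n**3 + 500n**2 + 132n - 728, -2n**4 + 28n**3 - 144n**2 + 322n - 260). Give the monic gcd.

n**3 - 9n**2 + 27n - 26

Apply the Euclidean algorithm:
  -4n**5 + 60n**4 - 296n**3 + 500n**2 + 132n - 728 = (2n - 2)(-2n**4 + 28n**3 - 144n**2 + 322n - 260) + (48n**3 - 432n**2 + 1296n - 1248)
  -2n**4 + 28n**3 - 144n**2 + 322n - 260 = (-(1/24)n + 5/24)(48n**3 - 432n**2 + 1296n - 1248) + (0)
Last nonzero remainder: 48n**3 - 432n**2 + 1296n - 1248. Dividing through by 48 gives the monic gcd n**3 - 9n**2 + 27n - 26.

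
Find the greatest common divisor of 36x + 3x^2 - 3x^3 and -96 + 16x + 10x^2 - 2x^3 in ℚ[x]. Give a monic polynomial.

-12 - x + x^2

Euclidean algorithm in ℚ[x]:
  -3x^3 + 3x^2 + 36x = (3/2)(-2x^3 + 10x^2 + 16x - 96) + (-12x^2 + 12x + 144)
  -2x^3 + 10x^2 + 16x - 96 = ((1/6)x - 2/3)(-12x^2 + 12x + 144) + (0)
Last nonzero remainder: -12x^2 + 12x + 144. Dividing through by -12 gives the monic gcd x^2 - x - 12.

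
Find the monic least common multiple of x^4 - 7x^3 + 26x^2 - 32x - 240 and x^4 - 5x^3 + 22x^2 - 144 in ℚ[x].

Euclidean algorithm in ℚ[x]:
  x^4 - 7x^3 + 26x^2 - 32x - 240 = (x^4 - 5x^3 + 22x^2 - 144) + (-2x^3 + 4x^2 - 32x - 96)
  x^4 - 5x^3 + 22x^2 - 144 = (-(1/2)x + 3/2)(-2x^3 + 4x^2 - 32x - 96) + (0)
Last nonzero remainder: -2x^3 + 4x^2 - 32x - 96. Dividing through by -2 gives the monic gcd x^3 - 2x^2 + 16x + 48.
Then lcm(f, g) = f·g / gcd(f, g); expanding and making the result monic gives the answer.

x^5 - 10x^4 + 47x^3 - 110x^2 - 144x + 720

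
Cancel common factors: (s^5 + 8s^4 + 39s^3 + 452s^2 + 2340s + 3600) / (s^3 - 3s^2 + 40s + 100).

Repeated division with remainder:
  s^5 + 8s^4 + 39s^3 + 452s^2 + 2340s + 3600 = (s^2 + 11s + 32)(s^3 - 3s^2 + 40s + 100) + (8s^2 - 40s + 400)
  s^3 - 3s^2 + 40s + 100 = ((1/8)s + 1/4)(8s^2 - 40s + 400) + (0)
Last nonzero remainder: 8s^2 - 40s + 400. Dividing through by 8 gives the monic gcd s^2 - 5s + 50.
Cancel s^2 - 5s + 50 from numerator and denominator to get the reduced form.

(s^3 + 13s^2 + 54s + 72)/(s + 2)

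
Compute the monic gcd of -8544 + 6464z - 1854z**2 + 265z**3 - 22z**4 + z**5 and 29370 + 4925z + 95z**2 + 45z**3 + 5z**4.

89 - 8z + z**2

By polynomial division,
  z**5 - 22z**4 + 265z**3 - 1854z**2 + 6464z - 8544 = ((1/5)z - 31/5)(5z**4 + 45z**3 + 95z**2 + 4925z + 29370) + (525z**3 - 2250z**2 + 31125z + 173550)
  5z**4 + 45z**3 + 95z**2 + 4925z + 29370 = ((1/105)z + 31/245)(525z**3 - 2250z**2 + 31125z + 173550) + ((4080/49)z**2 - (32640/49)z + 363120/49)
  525z**3 - 2250z**2 + 31125z + 173550 = ((1715/272)z + 3185/136)((4080/49)z**2 - (32640/49)z + 363120/49) + (0)
Last nonzero remainder: (4080/49)z**2 - (32640/49)z + 363120/49. Dividing through by 4080/49 gives the monic gcd z**2 - 8z + 89.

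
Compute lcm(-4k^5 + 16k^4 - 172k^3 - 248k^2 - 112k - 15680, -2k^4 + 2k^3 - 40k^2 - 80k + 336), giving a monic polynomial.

By polynomial division,
  -4k^5 + 16k^4 - 172k^3 - 248k^2 - 112k - 15680 = (2k - 6)(-2k^4 + 2k^3 - 40k^2 - 80k + 336) + (-80k^3 - 328k^2 - 1264k - 13664)
  -2k^4 + 2k^3 - 40k^2 - 80k + 336 = ((1/40)k - 51/400)(-80k^3 - 328k^2 - 1264k - 13664) + (-(2511/50)k^2 + (2511/25)k - 35154/25)
  -80k^3 - 328k^2 - 1264k - 13664 = ((4000/2511)k + 24400/2511)(-(2511/50)k^2 + (2511/25)k - 35154/25) + (0)
Last nonzero remainder: -(2511/50)k^2 + (2511/25)k - 35154/25. Dividing through by -2511/50 gives the monic gcd k^2 - 2k + 28.
Then lcm(f, g) = f·g / gcd(f, g); expanding and making the result monic gives the answer.

k^7 - 3k^6 + 33k^5 + 129k^4 - 168k^3 + 3576k^2 + 3752k - 23520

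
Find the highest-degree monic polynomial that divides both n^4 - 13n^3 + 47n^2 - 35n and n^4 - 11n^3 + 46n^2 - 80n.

Apply the Euclidean algorithm:
  n^4 - 13n^3 + 47n^2 - 35n = (n^4 - 11n^3 + 46n^2 - 80n) + (-2n^3 + n^2 + 45n)
  n^4 - 11n^3 + 46n^2 - 80n = (-(1/2)n + 21/4)(-2n^3 + n^2 + 45n) + ((253/4)n^2 - (1265/4)n)
  -2n^3 + n^2 + 45n = (-(8/253)n - 36/253)((253/4)n^2 - (1265/4)n) + (0)
Last nonzero remainder: (253/4)n^2 - (1265/4)n. Dividing through by 253/4 gives the monic gcd n^2 - 5n.

n^2 - 5n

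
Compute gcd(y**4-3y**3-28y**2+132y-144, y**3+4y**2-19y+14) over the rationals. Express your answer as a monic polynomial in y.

y-2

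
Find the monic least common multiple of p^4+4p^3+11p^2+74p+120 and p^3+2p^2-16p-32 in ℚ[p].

By polynomial division,
  p^4+4p^3+11p^2+74p+120 = (p+2)(p^3+2p^2-16p-32) + (23p^2+138p+184)
  p^3+2p^2-16p-32 = ((1/23)p-4/23)(23p^2+138p+184) + (0)
Last nonzero remainder: 23p^2+138p+184. Dividing through by 23 gives the monic gcd p^2+6p+8.
Then lcm(f, g) = f·g / gcd(f, g); expanding and making the result monic gives the answer.

p^5-5p^3+30p^2-176p-480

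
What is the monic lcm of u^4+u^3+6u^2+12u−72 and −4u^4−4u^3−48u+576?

Repeated division with remainder:
  u^4+u^3+6u^2+12u−72 = (−1/4)(−4u^4−4u^3−48u+576) + (6u^2+72)
  −4u^4−4u^3−48u+576 = (−(2/3)u^2−(2/3)u+8)(6u^2+72) + (0)
Last nonzero remainder: 6u^2+72. Dividing through by 6 gives the monic gcd u^2+12.
Then lcm(f, g) = f·g / gcd(f, g); expanding and making the result monic gives the answer.

u^6+2u^5−5u^4+6u^3−132u^2−216u+864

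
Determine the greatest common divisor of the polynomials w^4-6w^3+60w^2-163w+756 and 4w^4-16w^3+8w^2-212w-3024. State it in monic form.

w^2-w+27

Euclidean algorithm in ℚ[w]:
  w^4-6w^3+60w^2-163w+756 = (1/4)(4w^4-16w^3+8w^2-212w-3024) + (-2w^3+58w^2-110w+1512)
  4w^4-16w^3+8w^2-212w-3024 = (-2w-50)(-2w^3+58w^2-110w+1512) + (2688w^2-2688w+72576)
  -2w^3+58w^2-110w+1512 = (-(1/1344)w+1/48)(2688w^2-2688w+72576) + (0)
Last nonzero remainder: 2688w^2-2688w+72576. Dividing through by 2688 gives the monic gcd w^2-w+27.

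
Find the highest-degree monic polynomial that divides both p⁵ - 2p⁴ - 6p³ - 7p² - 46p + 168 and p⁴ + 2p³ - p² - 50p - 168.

Repeated division with remainder:
  p⁵ - 2p⁴ - 6p³ - 7p² - 46p + 168 = (p - 4)(p⁴ + 2p³ - p² - 50p - 168) + (3p³ + 39p² - 78p - 504)
  p⁴ + 2p³ - p² - 50p - 168 = ((1/3)p - 11/3)(3p³ + 39p² - 78p - 504) + (168p² - 168p - 2016)
  3p³ + 39p² - 78p - 504 = ((1/56)p + 1/4)(168p² - 168p - 2016) + (0)
Last nonzero remainder: 168p² - 168p - 2016. Dividing through by 168 gives the monic gcd p² - p - 12.

p² - p - 12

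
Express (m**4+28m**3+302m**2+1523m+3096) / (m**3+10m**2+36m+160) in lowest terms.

(m**3+20m**2+142m+387)/(m**2+2m+20)

Repeated division with remainder:
  m**4+28m**3+302m**2+1523m+3096 = (m+18)(m**3+10m**2+36m+160) + (86m**2+715m+216)
  m**3+10m**2+36m+160 = ((1/86)m+145/7396)(86m**2+715m+216) + ((144005/7396)m+288010/1849)
  86m**2+715m+216 = ((636056/144005)m+199692/144005)((144005/7396)m+288010/1849) + (0)
Last nonzero remainder: (144005/7396)m+288010/1849. Dividing through by 144005/7396 gives the monic gcd m+8.
Cancel m+8 from numerator and denominator to get the reduced form.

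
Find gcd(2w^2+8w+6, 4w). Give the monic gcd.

Apply the Euclidean algorithm:
  2w^2+8w+6 = ((1/2)w+2)(4w) + (6)
  4w = ((2/3)w)(6) + (0)
The last nonzero remainder is the constant 6, so the polynomials are coprime and gcd = 1.

1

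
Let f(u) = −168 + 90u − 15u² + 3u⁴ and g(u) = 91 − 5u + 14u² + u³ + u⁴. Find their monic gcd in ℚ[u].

7 − 2u + u²

Repeated division with remainder:
  3u⁴ − 15u² + 90u − 168 = (3)(u⁴ + u³ + 14u² − 5u + 91) + (−3u³ − 57u² + 105u − 441)
  u⁴ + u³ + 14u² − 5u + 91 = (−(1/3)u + 6)(−3u³ − 57u² + 105u − 441) + (391u² − 782u + 2737)
  −3u³ − 57u² + 105u − 441 = (−(3/391)u − 63/391)(391u² − 782u + 2737) + (0)
Last nonzero remainder: 391u² − 782u + 2737. Dividing through by 391 gives the monic gcd u² − 2u + 7.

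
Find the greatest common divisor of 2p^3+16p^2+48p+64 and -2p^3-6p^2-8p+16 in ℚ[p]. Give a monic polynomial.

Euclidean algorithm in ℚ[p]:
  2p^3+16p^2+48p+64 = (-1)(-2p^3-6p^2-8p+16) + (10p^2+40p+80)
  -2p^3-6p^2-8p+16 = (-(1/5)p+1/5)(10p^2+40p+80) + (0)
Last nonzero remainder: 10p^2+40p+80. Dividing through by 10 gives the monic gcd p^2+4p+8.

p^2+4p+8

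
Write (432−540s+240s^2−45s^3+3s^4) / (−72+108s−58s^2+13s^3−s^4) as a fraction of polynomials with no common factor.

(12−3s)/(−2+s)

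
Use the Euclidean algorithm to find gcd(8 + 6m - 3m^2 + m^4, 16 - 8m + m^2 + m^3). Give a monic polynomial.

4 - 3m + m^2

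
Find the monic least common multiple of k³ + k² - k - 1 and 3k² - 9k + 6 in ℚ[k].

k⁴ - k³ - 3k² + k + 2

Euclidean algorithm in ℚ[k]:
  k³ + k² - k - 1 = ((1/3)k + 4/3)(3k² - 9k + 6) + (9k - 9)
  3k² - 9k + 6 = ((1/3)k - 2/3)(9k - 9) + (0)
Last nonzero remainder: 9k - 9. Dividing through by 9 gives the monic gcd k - 1.
Then lcm(f, g) = f·g / gcd(f, g); expanding and making the result monic gives the answer.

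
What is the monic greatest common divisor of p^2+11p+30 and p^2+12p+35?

Euclidean algorithm in ℚ[p]:
  p^2+11p+30 = (p^2+12p+35) + (-p-5)
  p^2+12p+35 = (-p-7)(-p-5) + (0)
Last nonzero remainder: -p-5. Dividing through by -1 gives the monic gcd p+5.

p+5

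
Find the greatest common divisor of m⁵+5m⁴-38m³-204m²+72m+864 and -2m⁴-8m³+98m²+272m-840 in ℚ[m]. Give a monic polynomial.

m²-8m+12

Euclidean algorithm in ℚ[m]:
  m⁵+5m⁴-38m³-204m²+72m+864 = (-(1/2)m-1/2)(-2m⁴-8m³+98m²+272m-840) + (7m³-19m²-212m+444)
  -2m⁴-8m³+98m²+272m-840 = (-(2/7)m-94/49)(7m³-19m²-212m+444) + ((48/49)m²-(384/49)m+576/49)
  7m³-19m²-212m+444 = ((343/48)m+1813/48)((48/49)m²-(384/49)m+576/49) + (0)
Last nonzero remainder: (48/49)m²-(384/49)m+576/49. Dividing through by 48/49 gives the monic gcd m²-8m+12.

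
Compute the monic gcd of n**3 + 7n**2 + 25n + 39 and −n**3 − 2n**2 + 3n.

By polynomial division,
  n**3 + 7n**2 + 25n + 39 = (−1)(−n**3 − 2n**2 + 3n) + (5n**2 + 28n + 39)
  −n**3 − 2n**2 + 3n = (−(1/5)n + 18/25)(5n**2 + 28n + 39) + (−(234/25)n − 702/25)
  5n**2 + 28n + 39 = (−(125/234)n − 25/18)(−(234/25)n − 702/25) + (0)
Last nonzero remainder: −(234/25)n − 702/25. Dividing through by −234/25 gives the monic gcd n + 3.

n + 3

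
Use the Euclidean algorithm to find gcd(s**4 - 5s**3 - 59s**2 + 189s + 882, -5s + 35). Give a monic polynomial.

s - 7

Euclidean algorithm in ℚ[s]:
  s**4 - 5s**3 - 59s**2 + 189s + 882 = (-(1/5)s**3 - (2/5)s**2 + 9s + 126/5)(-5s + 35) + (0)
Last nonzero remainder: -5s + 35. Dividing through by -5 gives the monic gcd s - 7.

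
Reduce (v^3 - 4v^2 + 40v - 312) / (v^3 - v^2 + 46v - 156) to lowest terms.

Euclidean algorithm in ℚ[v]:
  v^3 - 4v^2 + 40v - 312 = (v^3 - v^2 + 46v - 156) + (-3v^2 - 6v - 156)
  v^3 - v^2 + 46v - 156 = (-(1/3)v + 1)(-3v^2 - 6v - 156) + (0)
Last nonzero remainder: -3v^2 - 6v - 156. Dividing through by -3 gives the monic gcd v^2 + 2v + 52.
Cancel v^2 + 2v + 52 from numerator and denominator to get the reduced form.

(v - 6)/(v - 3)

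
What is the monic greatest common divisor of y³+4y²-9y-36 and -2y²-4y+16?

y+4

Repeated division with remainder:
  y³+4y²-9y-36 = (-(1/2)y-1)(-2y²-4y+16) + (-5y-20)
  -2y²-4y+16 = ((2/5)y-4/5)(-5y-20) + (0)
Last nonzero remainder: -5y-20. Dividing through by -5 gives the monic gcd y+4.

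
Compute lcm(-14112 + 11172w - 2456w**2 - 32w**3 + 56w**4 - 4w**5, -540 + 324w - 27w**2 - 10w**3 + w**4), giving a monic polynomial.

Apply the Euclidean algorithm:
  -4w**5 + 56w**4 - 32w**3 - 2456w**2 + 11172w - 14112 = (-4w + 16)(w**4 - 10w**3 - 27w**2 + 324w - 540) + (20w**3 - 728w**2 + 3828w - 5472)
  w**4 - 10w**3 - 27w**2 + 324w - 540 = ((1/20)w + 33/25)(20w**3 - 728w**2 + 3828w - 5472) + ((18564/25)w**2 - (111384/25)w + 167076/25)
  20w**3 - 728w**2 + 3828w - 5472 = ((125/4641)w - 3800/4641)((18564/25)w**2 - (111384/25)w + 167076/25) + (0)
Last nonzero remainder: (18564/25)w**2 - (111384/25)w + 167076/25. Dividing through by 18564/25 gives the monic gcd w**2 - 6w + 9.
Then lcm(f, g) = f·g / gcd(f, g); expanding and making the result monic gives the answer.

-211680 + 153468w - 22140w**2 - 5729w**3 + 1422w**4 + 4w**5 - 18w**6 + w**7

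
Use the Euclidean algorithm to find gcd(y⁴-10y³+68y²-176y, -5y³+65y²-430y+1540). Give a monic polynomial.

y²-6y+44

Repeated division with remainder:
  y⁴-10y³+68y²-176y = (-(1/5)y-3/5)(-5y³+65y²-430y+1540) + (21y²-126y+924)
  -5y³+65y²-430y+1540 = (-(5/21)y+5/3)(21y²-126y+924) + (0)
Last nonzero remainder: 21y²-126y+924. Dividing through by 21 gives the monic gcd y²-6y+44.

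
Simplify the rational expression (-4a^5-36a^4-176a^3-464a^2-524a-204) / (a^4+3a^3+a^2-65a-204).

(-4a^2-8a-4)/(a-4)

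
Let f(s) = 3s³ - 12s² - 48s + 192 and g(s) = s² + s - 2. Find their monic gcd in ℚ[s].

Apply the Euclidean algorithm:
  3s³ - 12s² - 48s + 192 = (3s - 15)(s² + s - 2) + (-27s + 162)
  s² + s - 2 = (-(1/27)s - 7/27)(-27s + 162) + (40)
  -27s + 162 = (-(27/40)s + 81/20)(40) + (0)
The last nonzero remainder is the constant 40, so the polynomials are coprime and gcd = 1.

1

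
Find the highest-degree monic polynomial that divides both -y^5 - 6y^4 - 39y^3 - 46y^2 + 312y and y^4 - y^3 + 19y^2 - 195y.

y^3 + 4y^2 + 39y

Euclidean algorithm in ℚ[y]:
  -y^5 - 6y^4 - 39y^3 - 46y^2 + 312y = (-y - 7)(y^4 - y^3 + 19y^2 - 195y) + (-27y^3 - 108y^2 - 1053y)
  y^4 - y^3 + 19y^2 - 195y = (-(1/27)y + 5/27)(-27y^3 - 108y^2 - 1053y) + (0)
Last nonzero remainder: -27y^3 - 108y^2 - 1053y. Dividing through by -27 gives the monic gcd y^3 + 4y^2 + 39y.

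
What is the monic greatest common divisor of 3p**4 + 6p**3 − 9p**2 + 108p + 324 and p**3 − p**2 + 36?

Apply the Euclidean algorithm:
  3p**4 + 6p**3 − 9p**2 + 108p + 324 = (3p + 9)(p**3 − p**2 + 36) + (0)
The last nonzero remainder p**3 − p**2 + 36 is already monic.

p**3 − p**2 + 36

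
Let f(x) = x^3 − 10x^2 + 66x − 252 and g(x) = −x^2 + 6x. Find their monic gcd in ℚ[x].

Repeated division with remainder:
  x^3 − 10x^2 + 66x − 252 = (−x + 4)(−x^2 + 6x) + (42x − 252)
  −x^2 + 6x = (−(1/42)x)(42x − 252) + (0)
Last nonzero remainder: 42x − 252. Dividing through by 42 gives the monic gcd x − 6.

x − 6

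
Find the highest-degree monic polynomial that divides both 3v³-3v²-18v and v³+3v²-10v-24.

v²-v-6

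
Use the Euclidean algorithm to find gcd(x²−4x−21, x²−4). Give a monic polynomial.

1

By polynomial division,
  x²−4x−21 = (x²−4) + (−4x−17)
  x²−4 = (−(1/4)x+17/16)(−4x−17) + (225/16)
  −4x−17 = (−(64/225)x−272/225)(225/16) + (0)
The last nonzero remainder is the constant 225/16, so the polynomials are coprime and gcd = 1.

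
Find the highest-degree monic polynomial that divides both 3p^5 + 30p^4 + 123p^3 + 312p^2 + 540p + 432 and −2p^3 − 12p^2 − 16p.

Repeated division with remainder:
  3p^5 + 30p^4 + 123p^3 + 312p^2 + 540p + 432 = (−(3/2)p^2 − 6p − 27/2)(−2p^3 − 12p^2 − 16p) + (54p^2 + 324p + 432)
  −2p^3 − 12p^2 − 16p = (−(1/27)p)(54p^2 + 324p + 432) + (0)
Last nonzero remainder: 54p^2 + 324p + 432. Dividing through by 54 gives the monic gcd p^2 + 6p + 8.

p^2 + 6p + 8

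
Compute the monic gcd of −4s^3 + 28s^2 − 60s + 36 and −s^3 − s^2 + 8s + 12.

s − 3

Repeated division with remainder:
  −4s^3 + 28s^2 − 60s + 36 = (4)(−s^3 − s^2 + 8s + 12) + (32s^2 − 92s − 12)
  −s^3 − s^2 + 8s + 12 = (−(1/32)s − 31/256)(32s^2 − 92s − 12) + (−(225/64)s + 675/64)
  32s^2 − 92s − 12 = (−(2048/225)s − 256/225)(−(225/64)s + 675/64) + (0)
Last nonzero remainder: −(225/64)s + 675/64. Dividing through by −225/64 gives the monic gcd s − 3.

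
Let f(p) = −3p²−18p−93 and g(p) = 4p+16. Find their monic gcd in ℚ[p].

1

Apply the Euclidean algorithm:
  −3p²−18p−93 = (−(3/4)p−3/2)(4p+16) + (−69)
  4p+16 = (−(4/69)p−16/69)(−69) + (0)
The last nonzero remainder is the constant −69, so the polynomials are coprime and gcd = 1.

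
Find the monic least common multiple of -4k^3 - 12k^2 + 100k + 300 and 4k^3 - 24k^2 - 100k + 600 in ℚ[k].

k^4 - 3k^3 - 43k^2 + 75k + 450

Apply the Euclidean algorithm:
  -4k^3 - 12k^2 + 100k + 300 = (-1)(4k^3 - 24k^2 - 100k + 600) + (-36k^2 + 900)
  4k^3 - 24k^2 - 100k + 600 = (-(1/9)k + 2/3)(-36k^2 + 900) + (0)
Last nonzero remainder: -36k^2 + 900. Dividing through by -36 gives the monic gcd k^2 - 25.
Then lcm(f, g) = f·g / gcd(f, g); expanding and making the result monic gives the answer.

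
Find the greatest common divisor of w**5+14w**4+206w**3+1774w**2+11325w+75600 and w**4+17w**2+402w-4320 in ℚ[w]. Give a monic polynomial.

w**3+6w**2+53w+720

Repeated division with remainder:
  w**5+14w**4+206w**3+1774w**2+11325w+75600 = (w+14)(w**4+17w**2+402w-4320) + (189w**3+1134w**2+10017w+136080)
  w**4+17w**2+402w-4320 = ((1/189)w-2/63)(189w**3+1134w**2+10017w+136080) + (0)
Last nonzero remainder: 189w**3+1134w**2+10017w+136080. Dividing through by 189 gives the monic gcd w**3+6w**2+53w+720.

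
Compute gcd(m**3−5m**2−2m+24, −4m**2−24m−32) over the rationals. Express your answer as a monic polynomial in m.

Apply the Euclidean algorithm:
  m**3−5m**2−2m+24 = (−(1/4)m+11/4)(−4m**2−24m−32) + (56m+112)
  −4m**2−24m−32 = (−(1/14)m−2/7)(56m+112) + (0)
Last nonzero remainder: 56m+112. Dividing through by 56 gives the monic gcd m+2.

m+2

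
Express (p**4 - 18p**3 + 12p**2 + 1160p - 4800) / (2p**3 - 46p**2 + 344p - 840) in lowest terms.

(p**2 - 2p - 80)/(2p - 14)

Repeated division with remainder:
  p**4 - 18p**3 + 12p**2 + 1160p - 4800 = ((1/2)p + 5/2)(2p**3 - 46p**2 + 344p - 840) + (-45p**2 + 720p - 2700)
  2p**3 - 46p**2 + 344p - 840 = (-(2/45)p + 14/45)(-45p**2 + 720p - 2700) + (0)
Last nonzero remainder: -45p**2 + 720p - 2700. Dividing through by -45 gives the monic gcd p**2 - 16p + 60.
Cancel p**2 - 16p + 60 from numerator and denominator to get the reduced form.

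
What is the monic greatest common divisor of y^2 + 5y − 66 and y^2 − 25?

Euclidean algorithm in ℚ[y]:
  y^2 + 5y − 66 = (y^2 − 25) + (5y − 41)
  y^2 − 25 = ((1/5)y + 41/25)(5y − 41) + (1056/25)
  5y − 41 = ((125/1056)y − 1025/1056)(1056/25) + (0)
The last nonzero remainder is the constant 1056/25, so the polynomials are coprime and gcd = 1.

1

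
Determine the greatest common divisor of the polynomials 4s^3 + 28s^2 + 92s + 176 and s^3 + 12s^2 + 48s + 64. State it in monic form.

Repeated division with remainder:
  4s^3 + 28s^2 + 92s + 176 = (4)(s^3 + 12s^2 + 48s + 64) + (-20s^2 - 100s - 80)
  s^3 + 12s^2 + 48s + 64 = (-(1/20)s - 7/20)(-20s^2 - 100s - 80) + (9s + 36)
  -20s^2 - 100s - 80 = (-(20/9)s - 20/9)(9s + 36) + (0)
Last nonzero remainder: 9s + 36. Dividing through by 9 gives the monic gcd s + 4.

s + 4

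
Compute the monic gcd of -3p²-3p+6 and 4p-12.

1

By polynomial division,
  -3p²-3p+6 = (-(3/4)p-3)(4p-12) + (-30)
  4p-12 = (-(2/15)p+2/5)(-30) + (0)
The last nonzero remainder is the constant -30, so the polynomials are coprime and gcd = 1.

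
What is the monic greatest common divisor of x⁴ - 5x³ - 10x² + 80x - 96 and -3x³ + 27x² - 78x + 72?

Repeated division with remainder:
  x⁴ - 5x³ - 10x² + 80x - 96 = (-(1/3)x - 4/3)(-3x³ + 27x² - 78x + 72) + (0)
Last nonzero remainder: -3x³ + 27x² - 78x + 72. Dividing through by -3 gives the monic gcd x³ - 9x² + 26x - 24.

x³ - 9x² + 26x - 24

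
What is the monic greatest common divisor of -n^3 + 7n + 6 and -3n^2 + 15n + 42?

n + 2

Repeated division with remainder:
  -n^3 + 7n + 6 = ((1/3)n + 5/3)(-3n^2 + 15n + 42) + (-32n - 64)
  -3n^2 + 15n + 42 = ((3/32)n - 21/32)(-32n - 64) + (0)
Last nonzero remainder: -32n - 64. Dividing through by -32 gives the monic gcd n + 2.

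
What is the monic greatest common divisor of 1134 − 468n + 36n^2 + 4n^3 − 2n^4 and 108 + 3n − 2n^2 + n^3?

27 − 6n + n^2

Euclidean algorithm in ℚ[n]:
  −2n^4 + 4n^3 + 36n^2 − 468n + 1134 = (−2n)(n^3 − 2n^2 + 3n + 108) + (42n^2 − 252n + 1134)
  n^3 − 2n^2 + 3n + 108 = ((1/42)n + 2/21)(42n^2 − 252n + 1134) + (0)
Last nonzero remainder: 42n^2 − 252n + 1134. Dividing through by 42 gives the monic gcd n^2 − 6n + 27.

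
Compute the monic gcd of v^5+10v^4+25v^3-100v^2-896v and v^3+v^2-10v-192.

v^2+7v+32

Euclidean algorithm in ℚ[v]:
  v^5+10v^4+25v^3-100v^2-896v = (v^2+9v+26)(v^3+v^2-10v-192) + (156v^2+1092v+4992)
  v^3+v^2-10v-192 = ((1/156)v-1/26)(156v^2+1092v+4992) + (0)
Last nonzero remainder: 156v^2+1092v+4992. Dividing through by 156 gives the monic gcd v^2+7v+32.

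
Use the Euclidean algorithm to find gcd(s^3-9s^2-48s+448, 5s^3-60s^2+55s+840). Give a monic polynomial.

By polynomial division,
  s^3-9s^2-48s+448 = (1/5)(5s^3-60s^2+55s+840) + (3s^2-59s+280)
  5s^3-60s^2+55s+840 = ((5/3)s+115/9)(3s^2-59s+280) + ((3080/9)s-24640/9)
  3s^2-59s+280 = ((27/3080)s-9/88)((3080/9)s-24640/9) + (0)
Last nonzero remainder: (3080/9)s-24640/9. Dividing through by 3080/9 gives the monic gcd s-8.

s-8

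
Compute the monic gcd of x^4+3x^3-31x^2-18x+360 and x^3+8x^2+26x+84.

By polynomial division,
  x^4+3x^3-31x^2-18x+360 = (x-5)(x^3+8x^2+26x+84) + (-17x^2+28x+780)
  x^3+8x^2+26x+84 = (-(1/17)x-164/289)(-17x^2+28x+780) + ((25366/289)x+152196/289)
  -17x^2+28x+780 = (-(4913/25366)x+18785/12683)((25366/289)x+152196/289) + (0)
Last nonzero remainder: (25366/289)x+152196/289. Dividing through by 25366/289 gives the monic gcd x+6.

x+6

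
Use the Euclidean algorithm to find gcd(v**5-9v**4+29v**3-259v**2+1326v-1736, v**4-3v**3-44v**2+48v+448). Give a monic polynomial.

v**2-11v+28

Euclidean algorithm in ℚ[v]:
  v**5-9v**4+29v**3-259v**2+1326v-1736 = (v-6)(v**4-3v**3-44v**2+48v+448) + (55v**3-571v**2+1166v+952)
  v**4-3v**3-44v**2+48v+448 = ((1/55)v+406/3025)(55v**3-571v**2+1166v+952) + ((34596/3025)v**2-(34596/275)v+968688/3025)
  55v**3-571v**2+1166v+952 = ((166375/34596)v+51425/17298)((34596/3025)v**2-(34596/275)v+968688/3025) + (0)
Last nonzero remainder: (34596/3025)v**2-(34596/275)v+968688/3025. Dividing through by 34596/3025 gives the monic gcd v**2-11v+28.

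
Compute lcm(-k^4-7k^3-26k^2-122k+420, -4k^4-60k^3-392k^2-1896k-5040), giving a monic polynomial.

Euclidean algorithm in ℚ[k]:
  -k^4-7k^3-26k^2-122k+420 = (1/4)(-4k^4-60k^3-392k^2-1896k-5040) + (8k^3+72k^2+352k+1680)
  -4k^4-60k^3-392k^2-1896k-5040 = (-(1/2)k-3)(8k^3+72k^2+352k+1680) + (0)
Last nonzero remainder: 8k^3+72k^2+352k+1680. Dividing through by 8 gives the monic gcd k^3+9k^2+44k+210.
Then lcm(f, g) = f·g / gcd(f, g); expanding and making the result monic gives the answer.

k^5+13k^4+68k^3+278k^2+312k-2520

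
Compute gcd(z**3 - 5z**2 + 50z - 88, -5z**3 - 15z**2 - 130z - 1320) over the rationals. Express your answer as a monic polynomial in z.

By polynomial division,
  z**3 - 5z**2 + 50z - 88 = (-1/5)(-5z**3 - 15z**2 - 130z - 1320) + (-8z**2 + 24z - 352)
  -5z**3 - 15z**2 - 130z - 1320 = ((5/8)z + 15/4)(-8z**2 + 24z - 352) + (0)
Last nonzero remainder: -8z**2 + 24z - 352. Dividing through by -8 gives the monic gcd z**2 - 3z + 44.

z**2 - 3z + 44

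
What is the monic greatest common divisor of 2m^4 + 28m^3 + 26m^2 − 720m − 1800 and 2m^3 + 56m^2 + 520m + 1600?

m + 10

Apply the Euclidean algorithm:
  2m^4 + 28m^3 + 26m^2 − 720m − 1800 = (m − 14)(2m^3 + 56m^2 + 520m + 1600) + (290m^2 + 4960m + 20600)
  2m^3 + 56m^2 + 520m + 1600 = ((1/145)m + 316/4205)(290m^2 + 4960m + 20600) + ((4368/841)m + 43680/841)
  290m^2 + 4960m + 20600 = ((121945/2184)m + 433115/1092)((4368/841)m + 43680/841) + (0)
Last nonzero remainder: (4368/841)m + 43680/841. Dividing through by 4368/841 gives the monic gcd m + 10.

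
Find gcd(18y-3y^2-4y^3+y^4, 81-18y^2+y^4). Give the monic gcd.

9-6y+y^2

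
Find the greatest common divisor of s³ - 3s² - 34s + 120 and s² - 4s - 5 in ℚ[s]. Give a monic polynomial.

s - 5

By polynomial division,
  s³ - 3s² - 34s + 120 = (s + 1)(s² - 4s - 5) + (-25s + 125)
  s² - 4s - 5 = (-(1/25)s - 1/25)(-25s + 125) + (0)
Last nonzero remainder: -25s + 125. Dividing through by -25 gives the monic gcd s - 5.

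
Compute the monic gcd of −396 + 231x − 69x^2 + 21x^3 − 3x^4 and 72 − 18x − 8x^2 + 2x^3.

12 − 7x + x^2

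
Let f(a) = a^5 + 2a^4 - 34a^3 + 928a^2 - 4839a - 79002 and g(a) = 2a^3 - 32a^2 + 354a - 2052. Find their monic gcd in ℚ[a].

a^3 - 16a^2 + 177a - 1026

Euclidean algorithm in ℚ[a]:
  a^5 + 2a^4 - 34a^3 + 928a^2 - 4839a - 79002 = ((1/2)a^2 + 9a + 77/2)(2a^3 - 32a^2 + 354a - 2052) + (0)
Last nonzero remainder: 2a^3 - 32a^2 + 354a - 2052. Dividing through by 2 gives the monic gcd a^3 - 16a^2 + 177a - 1026.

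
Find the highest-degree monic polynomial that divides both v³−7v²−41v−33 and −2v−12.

Repeated division with remainder:
  v³−7v²−41v−33 = (−(1/2)v²+(13/2)v−37/2)(−2v−12) + (−255)
  −2v−12 = ((2/255)v+4/85)(−255) + (0)
The last nonzero remainder is the constant −255, so the polynomials are coprime and gcd = 1.

1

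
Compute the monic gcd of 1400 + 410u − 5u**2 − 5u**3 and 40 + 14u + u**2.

By polynomial division,
  −5u**3 − 5u**2 + 410u + 1400 = (−5u + 65)(u**2 + 14u + 40) + (−300u − 1200)
  u**2 + 14u + 40 = (−(1/300)u − 1/30)(−300u − 1200) + (0)
Last nonzero remainder: −300u − 1200. Dividing through by −300 gives the monic gcd u + 4.

4 + u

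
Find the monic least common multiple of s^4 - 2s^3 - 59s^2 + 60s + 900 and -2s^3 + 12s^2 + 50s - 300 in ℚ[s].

Euclidean algorithm in ℚ[s]:
  s^4 - 2s^3 - 59s^2 + 60s + 900 = (-(1/2)s - 2)(-2s^3 + 12s^2 + 50s - 300) + (-10s^2 + 10s + 300)
  -2s^3 + 12s^2 + 50s - 300 = ((1/5)s - 1)(-10s^2 + 10s + 300) + (0)
Last nonzero remainder: -10s^2 + 10s + 300. Dividing through by -10 gives the monic gcd s^2 - s - 30.
Then lcm(f, g) = f·g / gcd(f, g); expanding and making the result monic gives the answer.

s^5 - 7s^4 - 49s^3 + 355s^2 + 600s - 4500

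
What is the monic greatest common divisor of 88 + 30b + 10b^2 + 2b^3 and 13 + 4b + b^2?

1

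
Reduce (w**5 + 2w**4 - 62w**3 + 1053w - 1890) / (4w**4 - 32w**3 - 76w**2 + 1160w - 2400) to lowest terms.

(w**3 + w**2 - 33w + 63)/(4w**2 - 36w + 80)

By polynomial division,
  w**5 + 2w**4 - 62w**3 + 1053w - 1890 = ((1/4)w + 5/2)(4w**4 - 32w**3 - 76w**2 + 1160w - 2400) + (37w**3 - 100w**2 - 1247w + 4110)
  4w**4 - 32w**3 - 76w**2 + 1160w - 2400 = ((4/37)w - 784/1369)(37w**3 - 100w**2 - 1247w + 4110) + ((2112/1369)w**2 + (2112/1369)w - 63360/1369)
  37w**3 - 100w**2 - 1247w + 4110 = ((50653/2112)w - 187553/2112)((2112/1369)w**2 + (2112/1369)w - 63360/1369) + (0)
Last nonzero remainder: (2112/1369)w**2 + (2112/1369)w - 63360/1369. Dividing through by 2112/1369 gives the monic gcd w**2 + w - 30.
Cancel w**2 + w - 30 from numerator and denominator to get the reduced form.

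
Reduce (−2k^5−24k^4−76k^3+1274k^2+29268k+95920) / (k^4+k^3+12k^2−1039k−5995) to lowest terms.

(−2k^3−10k^2+212k+880)/(k^2−6k−55)

Repeated division with remainder:
  −2k^5−24k^4−76k^3+1274k^2+29268k+95920 = (−2k−22)(k^4+k^3+12k^2−1039k−5995) + (−30k^3−540k^2−5580k−35970)
  k^4+k^3+12k^2−1039k−5995 = (−(1/30)k+17/30)(−30k^3−540k^2−5580k−35970) + (132k^2+924k+14388)
  −30k^3−540k^2−5580k−35970 = (−(5/22)k−5/2)(132k^2+924k+14388) + (0)
Last nonzero remainder: 132k^2+924k+14388. Dividing through by 132 gives the monic gcd k^2+7k+109.
Cancel k^2+7k+109 from numerator and denominator to get the reduced form.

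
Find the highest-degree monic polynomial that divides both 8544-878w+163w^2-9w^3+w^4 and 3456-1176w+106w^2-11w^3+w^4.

96+2w+w^2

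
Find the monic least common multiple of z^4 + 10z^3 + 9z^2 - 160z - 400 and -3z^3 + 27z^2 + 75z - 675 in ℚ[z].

z^6 - 4z^5 - 86z^4 + 164z^3 + 2245z^2 - 1600z - 18000

Apply the Euclidean algorithm:
  z^4 + 10z^3 + 9z^2 - 160z - 400 = (-(1/3)z - 19/3)(-3z^3 + 27z^2 + 75z - 675) + (205z^2 + 90z - 4675)
  -3z^3 + 27z^2 + 75z - 675 = (-(3/205)z + 1161/8405)(205z^2 + 90z - 4675) + (-(9828/1681)z - 49140/1681)
  205z^2 + 90z - 4675 = (-(344605/9828)z + 1571735/9828)(-(9828/1681)z - 49140/1681) + (0)
Last nonzero remainder: -(9828/1681)z - 49140/1681. Dividing through by -9828/1681 gives the monic gcd z + 5.
Then lcm(f, g) = f·g / gcd(f, g); expanding and making the result monic gives the answer.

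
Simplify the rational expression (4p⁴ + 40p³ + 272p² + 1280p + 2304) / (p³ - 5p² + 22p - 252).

Repeated division with remainder:
  4p⁴ + 40p³ + 272p² + 1280p + 2304 = (4p + 60)(p³ - 5p² + 22p - 252) + (484p² + 968p + 17424)
  p³ - 5p² + 22p - 252 = ((1/484)p - 7/484)(484p² + 968p + 17424) + (0)
Last nonzero remainder: 484p² + 968p + 17424. Dividing through by 484 gives the monic gcd p² + 2p + 36.
Cancel p² + 2p + 36 from numerator and denominator to get the reduced form.

(4p² + 32p + 64)/(p - 7)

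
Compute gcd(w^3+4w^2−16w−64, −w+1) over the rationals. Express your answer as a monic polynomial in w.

1

By polynomial division,
  w^3+4w^2−16w−64 = (−w^2−5w+11)(−w+1) + (−75)
  −w+1 = ((1/75)w−1/75)(−75) + (0)
The last nonzero remainder is the constant −75, so the polynomials are coprime and gcd = 1.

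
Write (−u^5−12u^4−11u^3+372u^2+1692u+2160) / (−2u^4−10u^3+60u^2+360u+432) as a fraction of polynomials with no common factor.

Repeated division with remainder:
  −u^5−12u^4−11u^3+372u^2+1692u+2160 = ((1/2)u+7/2)(−2u^4−10u^3+60u^2+360u+432) + (−6u^3−18u^2+216u+648)
  −2u^4−10u^3+60u^2+360u+432 = ((1/3)u+2/3)(−6u^3−18u^2+216u+648) + (0)
Last nonzero remainder: −6u^3−18u^2+216u+648. Dividing through by −6 gives the monic gcd u^3+3u^2−36u−108.
Cancel u^3+3u^2−36u−108 from numerator and denominator to get the reduced form.

(u^2+9u+20)/(2u+4)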